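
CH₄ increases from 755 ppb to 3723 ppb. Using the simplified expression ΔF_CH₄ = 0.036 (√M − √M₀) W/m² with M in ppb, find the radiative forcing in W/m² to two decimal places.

ΔF = 1.21 W/m²

CH₄: 0.036 × (√3723 − √755) = 0.036 × (61.0164 − 27.4773) = 0.036 × 33.5391 = 1.2074 W/m².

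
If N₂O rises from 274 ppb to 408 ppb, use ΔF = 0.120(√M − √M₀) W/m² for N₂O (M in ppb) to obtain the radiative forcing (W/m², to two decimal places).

N₂O: 0.120 × (√408 − √274) = 0.120 × (20.1990 − 16.5529) = 0.120 × 3.6461 = 0.4375 W/m².

ΔF = 0.44 W/m²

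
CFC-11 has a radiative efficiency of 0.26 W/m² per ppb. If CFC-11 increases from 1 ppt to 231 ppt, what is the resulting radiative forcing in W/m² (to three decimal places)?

CFC-11: Δ = 231 − 1 = 230 ppt = 0.230 ppb; ΔF = 0.26 × 0.230 = 0.0598 W/m².

ΔF = 0.060 W/m²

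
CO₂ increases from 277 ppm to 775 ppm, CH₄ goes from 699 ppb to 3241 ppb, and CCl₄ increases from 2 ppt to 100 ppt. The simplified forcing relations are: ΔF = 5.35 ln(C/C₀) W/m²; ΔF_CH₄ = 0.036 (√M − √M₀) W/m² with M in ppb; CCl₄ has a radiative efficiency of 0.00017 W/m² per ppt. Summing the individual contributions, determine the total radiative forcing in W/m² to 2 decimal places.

CO₂: 5.35 × ln(775/277) = 5.35 × ln(2.79783) = 5.35 × 1.02884 = 5.5043 W/m².
CH₄: 0.036 × (√3241 − √699) = 0.036 × (56.9298 − 26.4386) = 0.036 × 30.4912 = 1.0977 W/m².
CCl₄: ΔF = 0.00017 × (100 − 2) = 0.00017 × 98 = 0.0167 W/m².
Total ΔF = 5.5043 + 1.0977 + 0.0167 = 6.6187 W/m².

ΔF = 6.62 W/m²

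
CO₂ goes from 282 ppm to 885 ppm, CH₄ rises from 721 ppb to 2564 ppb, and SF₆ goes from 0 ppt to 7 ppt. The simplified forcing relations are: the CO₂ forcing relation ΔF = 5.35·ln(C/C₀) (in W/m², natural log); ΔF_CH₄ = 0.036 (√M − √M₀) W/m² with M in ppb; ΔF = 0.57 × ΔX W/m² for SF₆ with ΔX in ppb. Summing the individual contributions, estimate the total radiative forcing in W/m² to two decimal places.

ΔF = 6.98 W/m²

CO₂: 5.35 × ln(885/282) = 5.35 × ln(3.13830) = 5.35 × 1.14368 = 6.1187 W/m².
CH₄: 0.036 × (√2564 − √721) = 0.036 × (50.6360 − 26.8514) = 0.036 × 23.7846 = 0.8562 W/m².
SF₆: Δ = 7 − 0 = 7 ppt = 0.007 ppb; ΔF = 0.57 × 0.007 = 0.0040 W/m².
Total ΔF = 6.1187 + 0.8562 + 0.0040 = 6.9789 W/m².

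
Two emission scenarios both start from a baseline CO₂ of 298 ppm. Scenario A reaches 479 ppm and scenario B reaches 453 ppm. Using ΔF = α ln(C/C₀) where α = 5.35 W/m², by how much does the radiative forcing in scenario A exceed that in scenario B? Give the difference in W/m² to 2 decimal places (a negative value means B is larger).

ΔF_A = 5.35 ln(479/298) = 5.35 × 0.47461 = 2.5392 W/m².
ΔF_B = 5.35 ln(453/298) = 5.35 × 0.41880 = 2.2406 W/m².
Difference: 2.5392 − 2.2406 = 0.2986 W/m².

ΔF_A − ΔF_B = 0.30 W/m²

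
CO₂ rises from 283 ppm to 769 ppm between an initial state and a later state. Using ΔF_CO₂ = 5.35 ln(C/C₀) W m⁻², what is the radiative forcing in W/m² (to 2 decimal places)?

ΔF = 5.35 W/m²

CO₂: 5.35 × ln(769/283) = 5.35 × ln(2.71731) = 5.35 × 0.99964 = 5.3481 W/m².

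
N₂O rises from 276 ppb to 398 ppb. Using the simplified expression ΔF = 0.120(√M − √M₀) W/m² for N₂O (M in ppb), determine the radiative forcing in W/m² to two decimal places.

N₂O: 0.120 × (√398 − √276) = 0.120 × (19.9499 − 16.6132) = 0.120 × 3.3367 = 0.4004 W/m².

ΔF = 0.40 W/m²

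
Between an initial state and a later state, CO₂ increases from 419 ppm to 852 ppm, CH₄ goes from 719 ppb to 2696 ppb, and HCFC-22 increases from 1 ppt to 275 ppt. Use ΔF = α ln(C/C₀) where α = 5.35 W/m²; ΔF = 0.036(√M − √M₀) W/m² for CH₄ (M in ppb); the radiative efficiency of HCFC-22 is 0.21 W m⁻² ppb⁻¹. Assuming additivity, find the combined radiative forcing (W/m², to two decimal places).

CO₂: 5.35 × ln(852/419) = 5.35 × ln(2.03341) = 5.35 × 0.70971 = 3.7969 W/m².
CH₄: 0.036 × (√2696 − √719) = 0.036 × (51.9230 − 26.8142) = 0.036 × 25.1088 = 0.9039 W/m².
HCFC-22: Δ = 275 − 1 = 274 ppt = 0.274 ppb; ΔF = 0.21 × 0.274 = 0.0575 W/m².
Total ΔF = 3.7969 + 0.9039 + 0.0575 = 4.7583 W/m².

ΔF = 4.76 W/m²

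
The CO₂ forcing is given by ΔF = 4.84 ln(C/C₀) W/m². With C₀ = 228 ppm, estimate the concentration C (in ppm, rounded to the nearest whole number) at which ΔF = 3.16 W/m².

C ≈ 438 ppm

Set 4.84 ln(C/228) = 3.16, so ln(C/228) = 3.16/4.84 = 0.65289.
Then C/228 = e^0.65289 = 1.92108, giving C = 228 × 1.92108 = 438.01 ppm.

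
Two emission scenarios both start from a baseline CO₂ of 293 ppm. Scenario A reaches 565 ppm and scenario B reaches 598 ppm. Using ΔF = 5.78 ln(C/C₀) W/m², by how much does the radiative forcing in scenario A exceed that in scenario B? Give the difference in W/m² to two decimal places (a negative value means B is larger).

ΔF_A − ΔF_B = -0.33 W/m²

ΔF_A = 5.78 ln(565/293) = 5.78 × 0.65665 = 3.7954 W/m².
ΔF_B = 5.78 ln(598/293) = 5.78 × 0.71342 = 4.1236 W/m².
Difference: 3.7954 − 4.1236 = -0.3282 W/m².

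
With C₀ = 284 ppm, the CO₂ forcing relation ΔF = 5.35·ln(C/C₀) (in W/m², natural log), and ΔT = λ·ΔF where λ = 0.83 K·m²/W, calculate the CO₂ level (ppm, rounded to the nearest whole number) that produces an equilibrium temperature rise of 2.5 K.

Required forcing: ΔF = ΔT/λ = 2.5/0.83 = 3.0120 W/m².
Then ln(C/284) = ΔF/5.35 = 3.0120/5.35 = 0.56299.
So C = 284 × e^0.56299 = 284 × 1.75591 = 498.68 ppm.

C ≈ 499 ppm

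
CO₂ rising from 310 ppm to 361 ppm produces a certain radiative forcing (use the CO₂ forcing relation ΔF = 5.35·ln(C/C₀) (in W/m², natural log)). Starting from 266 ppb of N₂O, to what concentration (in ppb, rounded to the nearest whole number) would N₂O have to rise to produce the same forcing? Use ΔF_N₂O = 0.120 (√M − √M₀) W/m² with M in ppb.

M ≈ 534 ppb

CO₂ forcing: 5.35 × ln(361/310) = 5.35 × 0.152306 = 0.81484 W/m².
Set 0.120(√M − √266) = 0.81484: √M = 0.81484/0.120 + √266 = 6.7903 + 16.3095 = 23.0998.
M = (23.0998)² = 533.60 ppb.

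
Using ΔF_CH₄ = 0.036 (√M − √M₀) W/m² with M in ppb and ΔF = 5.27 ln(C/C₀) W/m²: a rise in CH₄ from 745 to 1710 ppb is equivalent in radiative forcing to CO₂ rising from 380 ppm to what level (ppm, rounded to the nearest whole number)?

CH₄ forcing: 0.036 × (√1710 − √745) = 0.036 × (41.3521 − 27.2947) = 0.036 × 14.0574 = 0.50607 W/m².
Set 5.27 ln(C/380) = 0.50607: ln(C/380) = 0.50607/5.27 = 0.09603, so C = 380 × e^0.09603 = 380 × 1.10079 = 418.30 ppm.

C ≈ 418 ppm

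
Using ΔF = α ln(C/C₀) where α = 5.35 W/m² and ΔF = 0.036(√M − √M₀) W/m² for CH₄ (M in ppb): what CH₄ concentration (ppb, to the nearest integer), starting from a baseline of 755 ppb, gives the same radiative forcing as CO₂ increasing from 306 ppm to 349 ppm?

CO₂ forcing: 5.35 × ln(349/306) = 5.35 × 0.131487 = 0.70346 W/m².
Set 0.036(√M − √755) = 0.70346: √M = 0.70346/0.036 + √755 = 19.5406 + 27.4773 = 47.0179.
M = (47.0179)² = 2210.68 ppb.

M ≈ 2211 ppb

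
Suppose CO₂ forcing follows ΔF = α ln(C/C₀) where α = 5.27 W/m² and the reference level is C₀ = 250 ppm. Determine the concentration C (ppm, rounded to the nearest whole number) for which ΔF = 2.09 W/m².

C ≈ 372 ppm

Set 5.27 ln(C/250) = 2.09, so ln(C/250) = 2.09/5.27 = 0.39658.
Then C/250 = e^0.39658 = 1.48673, giving C = 250 × 1.48673 = 371.68 ppm.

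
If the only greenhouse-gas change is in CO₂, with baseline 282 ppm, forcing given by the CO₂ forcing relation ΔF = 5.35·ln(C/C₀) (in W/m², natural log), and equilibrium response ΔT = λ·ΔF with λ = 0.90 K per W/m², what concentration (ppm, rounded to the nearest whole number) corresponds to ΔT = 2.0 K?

C ≈ 427 ppm

Required forcing: ΔF = ΔT/λ = 2.0/0.90 = 2.2222 W/m².
Then ln(C/282) = ΔF/5.35 = 2.2222/5.35 = 0.41536.
So C = 282 × e^0.41536 = 282 × 1.51492 = 427.21 ppm.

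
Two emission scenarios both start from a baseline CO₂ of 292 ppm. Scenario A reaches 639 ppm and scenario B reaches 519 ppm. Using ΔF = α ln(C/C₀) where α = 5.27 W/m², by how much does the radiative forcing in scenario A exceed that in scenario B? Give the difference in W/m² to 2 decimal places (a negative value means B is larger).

ΔF_A = 5.27 ln(639/292) = 5.27 × 0.78315 = 4.1272 W/m².
ΔF_B = 5.27 ln(519/292) = 5.27 × 0.57515 = 3.0310 W/m².
Difference: 4.1272 − 3.0310 = 1.0962 W/m².

ΔF_A − ΔF_B = 1.10 W/m²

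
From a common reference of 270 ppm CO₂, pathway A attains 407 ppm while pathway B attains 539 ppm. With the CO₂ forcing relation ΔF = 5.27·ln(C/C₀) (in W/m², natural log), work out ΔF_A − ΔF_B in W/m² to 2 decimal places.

ΔF_A − ΔF_B = -1.48 W/m²

ΔF_A = 5.27 ln(407/270) = 5.27 × 0.41039 = 2.1628 W/m².
ΔF_B = 5.27 ln(539/270) = 5.27 × 0.69129 = 3.6431 W/m².
Difference: 2.1628 − 3.6431 = -1.4803 W/m².
(Equivalently, ΔF_A − ΔF_B = 5.27 ln(407/539) = 5.27 × -0.28090 = -1.4803 W/m².)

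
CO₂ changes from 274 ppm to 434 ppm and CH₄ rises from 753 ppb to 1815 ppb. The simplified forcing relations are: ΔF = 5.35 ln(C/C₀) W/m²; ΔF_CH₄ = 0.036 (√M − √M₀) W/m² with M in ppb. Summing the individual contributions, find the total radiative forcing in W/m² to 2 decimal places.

ΔF = 3.01 W/m²

CO₂: 5.35 × ln(434/274) = 5.35 × ln(1.58394) = 5.35 × 0.45992 = 2.4606 W/m².
CH₄: 0.036 × (√1815 − √753) = 0.036 × (42.6028 − 27.4408) = 0.036 × 15.1620 = 0.5458 W/m².
Total ΔF = 2.4606 + 0.5458 = 3.0064 W/m².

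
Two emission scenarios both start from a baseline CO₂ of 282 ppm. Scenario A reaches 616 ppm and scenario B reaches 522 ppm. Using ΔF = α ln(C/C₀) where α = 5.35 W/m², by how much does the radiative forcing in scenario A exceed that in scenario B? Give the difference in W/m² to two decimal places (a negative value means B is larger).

ΔF_A = 5.35 ln(616/282) = 5.35 × 0.78134 = 4.1802 W/m².
ΔF_B = 5.35 ln(522/282) = 5.35 × 0.61576 = 3.2943 W/m².
Difference: 4.1802 − 3.2943 = 0.8859 W/m².

ΔF_A − ΔF_B = 0.89 W/m²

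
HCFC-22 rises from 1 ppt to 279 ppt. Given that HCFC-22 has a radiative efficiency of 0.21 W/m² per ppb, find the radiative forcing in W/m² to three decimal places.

ΔF = 0.058 W/m²

HCFC-22: Δ = 279 − 1 = 278 ppt = 0.278 ppb; ΔF = 0.21 × 0.278 = 0.0584 W/m².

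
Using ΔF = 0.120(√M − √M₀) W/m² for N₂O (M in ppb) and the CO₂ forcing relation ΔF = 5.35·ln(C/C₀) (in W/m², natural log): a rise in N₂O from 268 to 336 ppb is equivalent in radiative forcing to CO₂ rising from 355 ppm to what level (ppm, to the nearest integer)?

C ≈ 371 ppm

N₂O forcing: 0.120 × (√336 − √268) = 0.120 × (18.3303 − 16.3707) = 0.120 × 1.9596 = 0.23515 W/m².
Set 5.35 ln(C/355) = 0.23515: ln(C/355) = 0.23515/5.35 = 0.04395, so C = 355 × e^0.04395 = 355 × 1.04493 = 370.95 ppm.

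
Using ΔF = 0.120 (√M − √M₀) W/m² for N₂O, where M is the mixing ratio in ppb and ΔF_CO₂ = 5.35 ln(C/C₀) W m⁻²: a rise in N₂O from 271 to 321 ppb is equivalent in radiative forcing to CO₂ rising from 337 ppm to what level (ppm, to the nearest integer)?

N₂O forcing: 0.120 × (√321 − √271) = 0.120 × (17.9165 − 16.4621) = 0.120 × 1.4544 = 0.17453 W/m².
Set 5.35 ln(C/337) = 0.17453: ln(C/337) = 0.17453/5.35 = 0.03262, so C = 337 × e^0.03262 = 337 × 1.03316 = 348.17 ppm.

C ≈ 348 ppm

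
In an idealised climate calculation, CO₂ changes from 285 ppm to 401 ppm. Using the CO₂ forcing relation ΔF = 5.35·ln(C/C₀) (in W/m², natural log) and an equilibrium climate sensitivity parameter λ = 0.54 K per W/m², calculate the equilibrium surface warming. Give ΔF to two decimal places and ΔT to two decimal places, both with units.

ΔF = 1.83 W/m²; ΔT = 0.99 K

CO₂: 5.35 × ln(401/285) = 5.35 × ln(1.40702) = 5.35 × 0.34147 = 1.8269 W/m².
ΔT = λ ΔF = 0.54 × 1.83 = 0.9882 K.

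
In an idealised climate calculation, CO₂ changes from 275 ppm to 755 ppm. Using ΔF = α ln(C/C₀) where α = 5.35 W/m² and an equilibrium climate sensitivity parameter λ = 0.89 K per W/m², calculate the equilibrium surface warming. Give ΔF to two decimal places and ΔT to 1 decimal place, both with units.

CO₂: 5.35 × ln(755/275) = 5.35 × ln(2.74545) = 5.35 × 1.00994 = 5.4032 W/m².
ΔT = λ ΔF = 0.89 × 5.40 = 4.8060 K.

ΔF = 5.40 W/m²; ΔT = 4.8 K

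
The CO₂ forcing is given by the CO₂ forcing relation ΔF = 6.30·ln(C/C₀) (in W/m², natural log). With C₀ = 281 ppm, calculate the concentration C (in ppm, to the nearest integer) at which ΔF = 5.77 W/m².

C ≈ 702 ppm

Set 6.30 ln(C/281) = 5.77, so ln(C/281) = 5.77/6.30 = 0.91587.
Then C/281 = e^0.91587 = 2.49895, giving C = 281 × 2.49895 = 702.20 ppm.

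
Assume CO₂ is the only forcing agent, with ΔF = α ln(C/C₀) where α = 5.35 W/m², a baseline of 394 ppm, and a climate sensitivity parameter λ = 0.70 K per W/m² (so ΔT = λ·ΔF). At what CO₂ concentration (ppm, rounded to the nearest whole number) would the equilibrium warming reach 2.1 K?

C ≈ 690 ppm

Required forcing: ΔF = ΔT/λ = 2.1/0.70 = 3.0000 W/m².
Then ln(C/394) = ΔF/5.35 = 3.0000/5.35 = 0.56075.
So C = 394 × e^0.56075 = 394 × 1.75199 = 690.28 ppm.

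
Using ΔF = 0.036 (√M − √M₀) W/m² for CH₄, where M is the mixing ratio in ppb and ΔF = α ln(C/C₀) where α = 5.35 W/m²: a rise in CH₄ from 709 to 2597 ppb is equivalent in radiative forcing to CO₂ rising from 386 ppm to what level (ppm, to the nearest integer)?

CH₄ forcing: 0.036 × (√2597 − √709) = 0.036 × (50.9608 − 26.6271) = 0.036 × 24.3337 = 0.87601 W/m².
Set 5.35 ln(C/386) = 0.87601: ln(C/386) = 0.87601/5.35 = 0.16374, so C = 386 × e^0.16374 = 386 × 1.17791 = 454.67 ppm.

C ≈ 455 ppm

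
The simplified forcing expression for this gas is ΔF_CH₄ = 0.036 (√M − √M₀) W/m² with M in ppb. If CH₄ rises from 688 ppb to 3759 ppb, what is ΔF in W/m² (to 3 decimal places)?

ΔF = 1.263 W/m²

CH₄: 0.036 × (√3759 − √688) = 0.036 × (61.3107 − 26.2298) = 0.036 × 35.0809 = 1.2629 W/m².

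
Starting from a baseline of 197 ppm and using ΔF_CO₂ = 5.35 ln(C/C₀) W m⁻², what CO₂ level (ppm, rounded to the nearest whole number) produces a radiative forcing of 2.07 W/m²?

C ≈ 290 ppm

Set 5.35 ln(C/197) = 2.07, so ln(C/197) = 2.07/5.35 = 0.38692.
Then C/197 = e^0.38692 = 1.47244, giving C = 197 × 1.47244 = 290.07 ppm.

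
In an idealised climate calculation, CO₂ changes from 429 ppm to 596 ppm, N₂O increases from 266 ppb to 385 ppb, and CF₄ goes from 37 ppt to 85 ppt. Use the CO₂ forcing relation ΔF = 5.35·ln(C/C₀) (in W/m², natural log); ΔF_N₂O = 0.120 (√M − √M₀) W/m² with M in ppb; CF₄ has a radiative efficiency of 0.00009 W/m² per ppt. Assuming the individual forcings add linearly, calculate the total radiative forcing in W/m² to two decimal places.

CO₂: 5.35 × ln(596/429) = 5.35 × ln(1.38928) = 5.35 × 0.32879 = 1.7590 W/m².
N₂O: 0.120 × (√385 − √266) = 0.120 × (19.6214 − 16.3095) = 0.120 × 3.3119 = 0.3974 W/m².
CF₄: ΔF = 0.00009 × (85 − 37) = 0.00009 × 48 = 0.0043 W/m².
Total ΔF = 1.7590 + 0.3974 + 0.0043 = 2.1607 W/m².

ΔF = 2.16 W/m²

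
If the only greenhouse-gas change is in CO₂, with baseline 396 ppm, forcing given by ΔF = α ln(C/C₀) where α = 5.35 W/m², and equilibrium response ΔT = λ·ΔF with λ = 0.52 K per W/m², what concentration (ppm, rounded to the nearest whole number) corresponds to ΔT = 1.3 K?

C ≈ 632 ppm

Required forcing: ΔF = ΔT/λ = 1.3/0.52 = 2.5000 W/m².
Then ln(C/396) = ΔF/5.35 = 2.5000/5.35 = 0.46729.
So C = 396 × e^0.46729 = 396 × 1.59566 = 631.88 ppm.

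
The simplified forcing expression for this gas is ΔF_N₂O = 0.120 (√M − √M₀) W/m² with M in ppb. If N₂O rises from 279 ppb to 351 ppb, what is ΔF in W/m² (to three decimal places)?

ΔF = 0.244 W/m²

N₂O: 0.120 × (√351 − √279) = 0.120 × (18.7350 − 16.7033) = 0.120 × 2.0317 = 0.2438 W/m².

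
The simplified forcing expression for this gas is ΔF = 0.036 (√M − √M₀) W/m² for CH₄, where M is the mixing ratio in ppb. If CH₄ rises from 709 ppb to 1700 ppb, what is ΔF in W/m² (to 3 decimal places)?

ΔF = 0.526 W/m²

CH₄: 0.036 × (√1700 − √709) = 0.036 × (41.2311 − 26.6271) = 0.036 × 14.6040 = 0.5257 W/m².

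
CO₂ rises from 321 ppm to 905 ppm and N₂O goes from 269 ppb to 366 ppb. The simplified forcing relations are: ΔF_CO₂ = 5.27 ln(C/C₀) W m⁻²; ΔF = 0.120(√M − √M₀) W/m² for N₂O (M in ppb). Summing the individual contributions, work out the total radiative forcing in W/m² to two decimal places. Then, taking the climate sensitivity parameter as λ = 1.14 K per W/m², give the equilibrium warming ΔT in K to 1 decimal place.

ΔF = 5.79 W/m²; ΔT = 6.6 K

CO₂: 5.27 × ln(905/321) = 5.27 × ln(2.81931) = 5.27 × 1.03649 = 5.4623 W/m².
N₂O: 0.120 × (√366 − √269) = 0.120 × (19.1311 − 16.4012) = 0.120 × 2.7299 = 0.3276 W/m².
Total ΔF = 5.4623 + 0.3276 = 5.7899 W/m².
ΔT = λ ΔF = 1.14 × 5.79 = 6.6006 K.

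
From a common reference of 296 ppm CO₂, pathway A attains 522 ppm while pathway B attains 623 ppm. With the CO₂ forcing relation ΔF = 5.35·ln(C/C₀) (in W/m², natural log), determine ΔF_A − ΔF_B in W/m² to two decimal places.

ΔF_A − ΔF_B = -0.95 W/m²

ΔF_A = 5.35 ln(522/296) = 5.35 × 0.56731 = 3.0351 W/m².
ΔF_B = 5.35 ln(623/296) = 5.35 × 0.74419 = 3.9814 W/m².
Difference: 3.0351 − 3.9814 = -0.9463 W/m².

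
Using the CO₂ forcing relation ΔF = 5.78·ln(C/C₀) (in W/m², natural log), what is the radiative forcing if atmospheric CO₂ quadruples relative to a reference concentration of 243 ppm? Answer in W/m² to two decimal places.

Because the forcing depends only on the ratio C/C₀, the initial concentration does not enter.
ΔF = 5.78 × ln(4) = 5.78 × 1.38629 = 8.0128 W/m².

ΔF = 8.01 W/m²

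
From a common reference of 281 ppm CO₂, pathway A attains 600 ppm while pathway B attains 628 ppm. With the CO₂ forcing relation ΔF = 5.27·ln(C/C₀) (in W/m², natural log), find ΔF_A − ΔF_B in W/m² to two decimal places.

ΔF_A = 5.27 ln(600/281) = 5.27 × 0.75857 = 3.9977 W/m².
ΔF_B = 5.27 ln(628/281) = 5.27 × 0.80419 = 4.2381 W/m².
Difference: 3.9977 − 4.2381 = -0.2404 W/m².
(Equivalently, ΔF_A − ΔF_B = 5.27 ln(600/628) = 5.27 × -0.04561 = -0.2404 W/m².)

ΔF_A − ΔF_B = -0.24 W/m²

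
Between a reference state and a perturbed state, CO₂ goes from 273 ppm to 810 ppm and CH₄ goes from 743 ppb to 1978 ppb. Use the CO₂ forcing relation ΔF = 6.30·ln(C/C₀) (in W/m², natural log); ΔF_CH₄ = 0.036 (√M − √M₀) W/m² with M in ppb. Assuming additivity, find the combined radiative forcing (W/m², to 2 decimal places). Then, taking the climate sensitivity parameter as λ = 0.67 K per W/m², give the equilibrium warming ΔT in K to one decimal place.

CO₂: 6.30 × ln(810/273) = 6.30 × ln(2.96703) = 6.30 × 1.08756 = 6.8516 W/m².
CH₄: 0.036 × (√1978 − √743) = 0.036 × (44.4747 − 27.2580) = 0.036 × 17.2167 = 0.6198 W/m².
Total ΔF = 6.8516 + 0.6198 = 7.4714 W/m².
ΔT = λ ΔF = 0.67 × 7.47 = 5.0049 K.

ΔF = 7.47 W/m²; ΔT = 5.0 K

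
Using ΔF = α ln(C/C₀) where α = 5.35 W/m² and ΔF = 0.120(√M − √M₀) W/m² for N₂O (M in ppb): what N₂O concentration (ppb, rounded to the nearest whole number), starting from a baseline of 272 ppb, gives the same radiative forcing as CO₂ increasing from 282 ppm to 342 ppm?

CO₂ forcing: 5.35 × ln(342/282) = 5.35 × 0.192904 = 1.03204 W/m².
Set 0.120(√M − √272) = 1.03204: √M = 1.03204/0.120 + √272 = 8.6003 + 16.4924 = 25.0927.
M = (25.0927)² = 629.64 ppb.

M ≈ 630 ppb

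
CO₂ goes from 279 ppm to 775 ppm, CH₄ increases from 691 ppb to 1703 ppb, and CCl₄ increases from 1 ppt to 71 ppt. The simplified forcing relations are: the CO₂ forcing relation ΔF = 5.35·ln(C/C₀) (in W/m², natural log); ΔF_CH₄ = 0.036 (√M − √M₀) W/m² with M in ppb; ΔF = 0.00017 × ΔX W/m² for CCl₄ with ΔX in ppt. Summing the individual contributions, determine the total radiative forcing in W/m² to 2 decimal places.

CO₂: 5.35 × ln(775/279) = 5.35 × ln(2.77778) = 5.35 × 1.02165 = 5.4658 W/m².
CH₄: 0.036 × (√1703 − √691) = 0.036 × (41.2674 − 26.2869) = 0.036 × 14.9805 = 0.5393 W/m².
CCl₄: ΔF = 0.00017 × (71 − 1) = 0.00017 × 70 = 0.0119 W/m².
Total ΔF = 5.4658 + 0.5393 + 0.0119 = 6.0170 W/m².

ΔF = 6.02 W/m²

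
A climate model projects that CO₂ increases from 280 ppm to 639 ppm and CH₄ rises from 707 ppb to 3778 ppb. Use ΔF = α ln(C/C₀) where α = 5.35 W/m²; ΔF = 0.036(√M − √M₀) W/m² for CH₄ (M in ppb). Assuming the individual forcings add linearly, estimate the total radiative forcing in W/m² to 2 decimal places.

CO₂: 5.35 × ln(639/280) = 5.35 × ln(2.28214) = 5.35 × 0.82511 = 4.4143 W/m².
CH₄: 0.036 × (√3778 − √707) = 0.036 × (61.4654 − 26.5895) = 0.036 × 34.8759 = 1.2555 W/m².
Total ΔF = 4.4143 + 1.2555 = 5.6698 W/m².

ΔF = 5.67 W/m²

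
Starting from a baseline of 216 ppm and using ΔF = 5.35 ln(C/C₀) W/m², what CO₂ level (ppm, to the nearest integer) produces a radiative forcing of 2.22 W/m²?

C ≈ 327 ppm

Set 5.35 ln(C/216) = 2.22, so ln(C/216) = 2.22/5.35 = 0.41495.
Then C/216 = e^0.41495 = 1.51430, giving C = 216 × 1.51430 = 327.09 ppm.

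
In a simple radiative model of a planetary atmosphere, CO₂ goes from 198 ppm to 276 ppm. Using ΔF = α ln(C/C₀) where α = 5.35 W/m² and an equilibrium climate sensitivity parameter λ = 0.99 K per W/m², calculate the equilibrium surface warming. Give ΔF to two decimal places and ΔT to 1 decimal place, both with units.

ΔF = 1.78 W/m²; ΔT = 1.8 K

CO₂: 5.35 × ln(276/198) = 5.35 × ln(1.39394) = 5.35 × 0.33213 = 1.7769 W/m².
ΔT = λ ΔF = 0.99 × 1.78 = 1.7622 K.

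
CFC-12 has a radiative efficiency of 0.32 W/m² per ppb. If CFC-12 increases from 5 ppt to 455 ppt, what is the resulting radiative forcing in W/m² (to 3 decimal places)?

CFC-12: Δ = 455 − 5 = 450 ppt = 0.450 ppb; ΔF = 0.32 × 0.450 = 0.1440 W/m².

ΔF = 0.144 W/m²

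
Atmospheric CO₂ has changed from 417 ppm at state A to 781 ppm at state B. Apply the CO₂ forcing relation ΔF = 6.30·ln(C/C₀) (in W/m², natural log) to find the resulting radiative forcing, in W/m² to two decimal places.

ΔF = 3.95 W/m²

CO₂: 6.30 × ln(781/417) = 6.30 × ln(1.87290) = 6.30 × 0.62749 = 3.9532 W/m².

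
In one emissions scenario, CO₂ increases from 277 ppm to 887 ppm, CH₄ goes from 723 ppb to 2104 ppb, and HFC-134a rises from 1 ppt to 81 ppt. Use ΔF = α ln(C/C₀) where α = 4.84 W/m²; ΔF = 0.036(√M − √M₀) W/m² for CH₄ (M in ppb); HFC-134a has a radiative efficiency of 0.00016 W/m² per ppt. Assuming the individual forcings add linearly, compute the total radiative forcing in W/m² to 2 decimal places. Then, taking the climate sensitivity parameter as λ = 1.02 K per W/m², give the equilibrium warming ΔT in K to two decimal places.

CO₂: 4.84 × ln(887/277) = 4.84 × ln(3.20217) = 4.84 × 1.16383 = 5.6329 W/m².
CH₄: 0.036 × (√2104 − √723) = 0.036 × (45.8694 − 26.8887) = 0.036 × 18.9807 = 0.6833 W/m².
HFC-134a: ΔF = 0.00016 × (81 − 1) = 0.00016 × 80 = 0.0128 W/m².
Total ΔF = 5.6329 + 0.6833 + 0.0128 = 6.3290 W/m².
ΔT = λ ΔF = 1.02 × 6.33 = 6.4566 K.

ΔF = 6.33 W/m²; ΔT = 6.46 K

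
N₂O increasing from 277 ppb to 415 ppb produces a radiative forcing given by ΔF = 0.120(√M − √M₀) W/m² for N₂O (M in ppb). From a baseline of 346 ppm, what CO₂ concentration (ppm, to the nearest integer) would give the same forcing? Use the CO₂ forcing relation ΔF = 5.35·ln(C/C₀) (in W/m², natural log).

C ≈ 376 ppm

N₂O forcing: 0.120 × (√415 − √277) = 0.120 × (20.3715 − 16.6433) = 0.120 × 3.7282 = 0.44738 W/m².
Set 5.35 ln(C/346) = 0.44738: ln(C/346) = 0.44738/5.35 = 0.08362, so C = 346 × e^0.08362 = 346 × 1.08722 = 376.18 ppm.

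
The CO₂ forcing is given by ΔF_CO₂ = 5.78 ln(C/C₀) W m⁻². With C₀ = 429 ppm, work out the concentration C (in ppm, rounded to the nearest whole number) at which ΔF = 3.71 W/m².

C ≈ 815 ppm

Set 5.78 ln(C/429) = 3.71, so ln(C/429) = 3.71/5.78 = 0.64187.
Then C/429 = e^0.64187 = 1.90003, giving C = 429 × 1.90003 = 815.11 ppm.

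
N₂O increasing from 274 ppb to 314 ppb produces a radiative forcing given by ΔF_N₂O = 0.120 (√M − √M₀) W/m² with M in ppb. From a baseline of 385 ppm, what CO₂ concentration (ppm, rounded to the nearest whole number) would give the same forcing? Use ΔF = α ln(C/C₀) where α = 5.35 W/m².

N₂O forcing: 0.120 × (√314 − √274) = 0.120 × (17.7200 − 16.5529) = 0.120 × 1.1671 = 0.14005 W/m².
Set 5.35 ln(C/385) = 0.14005: ln(C/385) = 0.14005/5.35 = 0.02618, so C = 385 × e^0.02618 = 385 × 1.02653 = 395.21 ppm.

C ≈ 395 ppm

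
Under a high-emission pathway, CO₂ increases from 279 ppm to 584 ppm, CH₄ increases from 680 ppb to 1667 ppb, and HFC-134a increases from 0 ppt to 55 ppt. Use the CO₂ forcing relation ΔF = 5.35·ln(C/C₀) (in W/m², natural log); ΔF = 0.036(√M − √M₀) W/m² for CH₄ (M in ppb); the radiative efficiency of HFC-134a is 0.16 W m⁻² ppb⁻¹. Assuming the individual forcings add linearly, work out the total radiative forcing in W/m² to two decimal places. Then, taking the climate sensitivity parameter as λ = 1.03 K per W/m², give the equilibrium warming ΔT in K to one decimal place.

ΔF = 4.49 W/m²; ΔT = 4.6 K

CO₂: 5.35 × ln(584/279) = 5.35 × ln(2.09319) = 5.35 × 0.73869 = 3.9520 W/m².
CH₄: 0.036 × (√1667 − √680) = 0.036 × (40.8289 − 26.0768) = 0.036 × 14.7521 = 0.5311 W/m².
HFC-134a: Δ = 55 − 0 = 55 ppt = 0.055 ppb; ΔF = 0.16 × 0.055 = 0.0088 W/m².
Total ΔF = 3.9520 + 0.5311 + 0.0088 = 4.4919 W/m².
ΔT = λ ΔF = 1.03 × 4.49 = 4.6247 K.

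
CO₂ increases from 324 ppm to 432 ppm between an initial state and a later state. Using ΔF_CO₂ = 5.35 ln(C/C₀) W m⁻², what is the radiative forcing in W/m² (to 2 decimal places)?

CO₂: 5.35 × ln(432/324) = 5.35 × ln(1.33333) = 5.35 × 0.28768 = 1.5391 W/m².

ΔF = 1.54 W/m²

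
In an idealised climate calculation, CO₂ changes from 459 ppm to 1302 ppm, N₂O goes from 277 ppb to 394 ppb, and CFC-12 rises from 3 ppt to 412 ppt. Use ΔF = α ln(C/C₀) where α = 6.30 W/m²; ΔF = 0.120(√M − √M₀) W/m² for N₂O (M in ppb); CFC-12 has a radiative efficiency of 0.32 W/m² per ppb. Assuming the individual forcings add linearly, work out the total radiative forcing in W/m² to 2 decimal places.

CO₂: 6.30 × ln(1302/459) = 6.30 × ln(2.83660) = 6.30 × 1.04261 = 6.5684 W/m².
N₂O: 0.120 × (√394 − √277) = 0.120 × (19.8494 − 16.6433) = 0.120 × 3.2061 = 0.3847 W/m².
CFC-12: Δ = 412 − 3 = 409 ppt = 0.409 ppb; ΔF = 0.32 × 0.409 = 0.1309 W/m².
Total ΔF = 6.5684 + 0.3847 + 0.1309 = 7.0840 W/m².

ΔF = 7.08 W/m²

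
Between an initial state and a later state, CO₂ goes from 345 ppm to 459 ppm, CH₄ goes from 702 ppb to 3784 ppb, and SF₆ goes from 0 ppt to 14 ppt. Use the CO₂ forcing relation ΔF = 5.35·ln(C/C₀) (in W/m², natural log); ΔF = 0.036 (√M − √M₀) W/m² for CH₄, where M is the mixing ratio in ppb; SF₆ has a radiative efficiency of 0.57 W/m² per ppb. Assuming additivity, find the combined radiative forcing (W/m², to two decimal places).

ΔF = 2.80 W/m²

CO₂: 5.35 × ln(459/345) = 5.35 × ln(1.33043) = 5.35 × 0.28550 = 1.5274 W/m².
CH₄: 0.036 × (√3784 − √702) = 0.036 × (61.5142 − 26.4953) = 0.036 × 35.0189 = 1.2607 W/m².
SF₆: Δ = 14 − 0 = 14 ppt = 0.014 ppb; ΔF = 0.57 × 0.014 = 0.0080 W/m².
Total ΔF = 1.5274 + 1.2607 + 0.0080 = 2.7961 W/m².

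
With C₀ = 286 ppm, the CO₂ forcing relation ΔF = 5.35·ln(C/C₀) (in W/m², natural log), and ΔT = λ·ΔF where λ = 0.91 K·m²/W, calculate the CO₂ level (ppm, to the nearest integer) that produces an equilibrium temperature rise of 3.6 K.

Required forcing: ΔF = ΔT/λ = 3.6/0.91 = 3.9560 W/m².
Then ln(C/286) = ΔF/5.35 = 3.9560/5.35 = 0.73944.
So C = 286 × e^0.73944 = 286 × 2.09476 = 599.10 ppm.

C ≈ 599 ppm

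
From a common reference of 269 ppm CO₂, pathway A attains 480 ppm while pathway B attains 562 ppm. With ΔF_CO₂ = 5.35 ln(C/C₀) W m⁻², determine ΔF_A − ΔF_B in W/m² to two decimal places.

ΔF_A = 5.35 ln(480/269) = 5.35 × 0.57907 = 3.0980 W/m².
ΔF_B = 5.35 ln(562/269) = 5.35 × 0.73679 = 3.9418 W/m².
Difference: 3.0980 − 3.9418 = -0.8438 W/m².

ΔF_A − ΔF_B = -0.84 W/m²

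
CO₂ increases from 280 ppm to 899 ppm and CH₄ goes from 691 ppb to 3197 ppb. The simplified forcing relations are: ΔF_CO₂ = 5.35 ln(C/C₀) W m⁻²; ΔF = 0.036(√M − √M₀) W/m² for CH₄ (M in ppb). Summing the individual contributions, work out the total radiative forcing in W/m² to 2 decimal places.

ΔF = 7.33 W/m²

CO₂: 5.35 × ln(899/280) = 5.35 × ln(3.21071) = 5.35 × 1.16649 = 6.2407 W/m².
CH₄: 0.036 × (√3197 − √691) = 0.036 × (56.5420 − 26.2869) = 0.036 × 30.2551 = 1.0892 W/m².
Total ΔF = 6.2407 + 1.0892 = 7.3299 W/m².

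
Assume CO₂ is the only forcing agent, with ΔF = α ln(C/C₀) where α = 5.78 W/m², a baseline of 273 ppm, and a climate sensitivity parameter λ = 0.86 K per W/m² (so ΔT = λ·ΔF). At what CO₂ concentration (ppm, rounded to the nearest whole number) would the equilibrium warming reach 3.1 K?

C ≈ 509 ppm

Required forcing: ΔF = ΔT/λ = 3.1/0.86 = 3.6047 W/m².
Then ln(C/273) = ΔF/5.78 = 3.6047/5.78 = 0.62365.
So C = 273 × e^0.62365 = 273 × 1.86573 = 509.34 ppm.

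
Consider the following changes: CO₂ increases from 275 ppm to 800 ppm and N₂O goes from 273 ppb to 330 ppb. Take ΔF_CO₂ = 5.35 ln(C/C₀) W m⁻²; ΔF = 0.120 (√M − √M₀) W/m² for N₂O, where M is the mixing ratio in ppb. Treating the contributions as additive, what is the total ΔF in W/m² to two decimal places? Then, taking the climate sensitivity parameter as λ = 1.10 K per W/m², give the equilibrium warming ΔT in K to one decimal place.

ΔF = 5.91 W/m²; ΔT = 6.5 K

CO₂: 5.35 × ln(800/275) = 5.35 × ln(2.90909) = 5.35 × 1.06784 = 5.7129 W/m².
N₂O: 0.120 × (√330 − √273) = 0.120 × (18.1659 − 16.5227) = 0.120 × 1.6432 = 0.1972 W/m².
Total ΔF = 5.7129 + 0.1972 = 5.9101 W/m².
ΔT = λ ΔF = 1.10 × 5.91 = 6.5010 K.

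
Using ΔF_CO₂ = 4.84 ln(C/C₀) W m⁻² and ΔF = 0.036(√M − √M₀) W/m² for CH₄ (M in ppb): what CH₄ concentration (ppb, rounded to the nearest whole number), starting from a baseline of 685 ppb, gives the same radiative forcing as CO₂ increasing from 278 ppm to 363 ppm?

M ≈ 3849 ppb

CO₂ forcing: 4.84 × ln(363/278) = 4.84 × 0.266782 = 1.29122 W/m².
Set 0.036(√M − √685) = 1.29122: √M = 1.29122/0.036 + √685 = 35.8672 + 26.1725 = 62.0397.
M = (62.0397)² = 3848.92 ppb.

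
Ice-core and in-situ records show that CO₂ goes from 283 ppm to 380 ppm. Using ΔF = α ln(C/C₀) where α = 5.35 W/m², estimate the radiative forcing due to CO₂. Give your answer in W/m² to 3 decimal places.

ΔF = 1.577 W/m²

CO₂: 5.35 × ln(380/283) = 5.35 × ln(1.34276) = 5.35 × 0.29473 = 1.5768 W/m².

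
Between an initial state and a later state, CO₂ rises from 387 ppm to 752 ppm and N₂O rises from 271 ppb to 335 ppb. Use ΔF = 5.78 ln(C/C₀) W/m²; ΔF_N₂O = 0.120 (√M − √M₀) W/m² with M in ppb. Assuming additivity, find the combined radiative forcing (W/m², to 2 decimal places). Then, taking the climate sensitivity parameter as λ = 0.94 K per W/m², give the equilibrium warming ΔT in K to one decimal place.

ΔF = 4.06 W/m²; ΔT = 3.8 K

CO₂: 5.78 × ln(752/387) = 5.78 × ln(1.94315) = 5.78 × 0.66431 = 3.8397 W/m².
N₂O: 0.120 × (√335 − √271) = 0.120 × (18.3030 − 16.4621) = 0.120 × 1.8409 = 0.2209 W/m².
Total ΔF = 3.8397 + 0.2209 = 4.0606 W/m².
ΔT = λ ΔF = 0.94 × 4.06 = 3.8164 K.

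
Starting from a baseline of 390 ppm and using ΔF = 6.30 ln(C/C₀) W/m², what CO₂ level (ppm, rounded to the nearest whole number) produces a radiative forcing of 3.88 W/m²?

C ≈ 722 ppm

Set 6.30 ln(C/390) = 3.88, so ln(C/390) = 3.88/6.30 = 0.61587.
Then C/390 = e^0.61587 = 1.85127, giving C = 390 × 1.85127 = 722.00 ppm.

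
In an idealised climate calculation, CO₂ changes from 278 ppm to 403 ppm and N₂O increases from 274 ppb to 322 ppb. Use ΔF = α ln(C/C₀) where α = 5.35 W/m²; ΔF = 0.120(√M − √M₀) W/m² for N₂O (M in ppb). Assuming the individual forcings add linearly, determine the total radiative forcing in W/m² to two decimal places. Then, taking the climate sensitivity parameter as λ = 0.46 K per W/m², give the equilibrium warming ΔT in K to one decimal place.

ΔF = 2.15 W/m²; ΔT = 1.0 K

CO₂: 5.35 × ln(403/278) = 5.35 × ln(1.44964) = 5.35 × 0.37132 = 1.9866 W/m².
N₂O: 0.120 × (√322 − √274) = 0.120 × (17.9444 − 16.5529) = 0.120 × 1.3915 = 0.1670 W/m².
Total ΔF = 1.9866 + 0.1670 = 2.1536 W/m².
ΔT = λ ΔF = 0.46 × 2.15 = 0.9890 K.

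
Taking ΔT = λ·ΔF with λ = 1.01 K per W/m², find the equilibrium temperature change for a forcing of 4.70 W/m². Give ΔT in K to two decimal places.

ΔT = λ ΔF = 1.01 × 4.70 = 4.7470 K.

ΔT = 4.75 K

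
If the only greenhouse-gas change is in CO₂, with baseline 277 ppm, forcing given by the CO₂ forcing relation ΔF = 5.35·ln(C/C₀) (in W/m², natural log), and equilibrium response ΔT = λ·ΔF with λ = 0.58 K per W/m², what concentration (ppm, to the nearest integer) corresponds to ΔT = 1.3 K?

Required forcing: ΔF = ΔT/λ = 1.3/0.58 = 2.2414 W/m².
Then ln(C/277) = ΔF/5.35 = 2.2414/5.35 = 0.41895.
So C = 277 × e^0.41895 = 277 × 1.52036 = 421.14 ppm.

C ≈ 421 ppm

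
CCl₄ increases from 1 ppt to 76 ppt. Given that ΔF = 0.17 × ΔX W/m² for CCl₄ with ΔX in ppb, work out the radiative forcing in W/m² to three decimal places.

CCl₄: Δ = 76 − 1 = 75 ppt = 0.075 ppb; ΔF = 0.17 × 0.075 = 0.0128 W/m².

ΔF = 0.013 W/m²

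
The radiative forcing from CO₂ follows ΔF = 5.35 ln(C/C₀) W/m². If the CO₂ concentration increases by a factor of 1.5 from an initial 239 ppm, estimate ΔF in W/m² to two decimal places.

ΔF = 2.17 W/m²

Because the forcing depends only on the ratio C/C₀, the initial concentration does not enter.
ΔF = 5.35 × ln(1.5) = 5.35 × 0.40547 = 2.1693 W/m².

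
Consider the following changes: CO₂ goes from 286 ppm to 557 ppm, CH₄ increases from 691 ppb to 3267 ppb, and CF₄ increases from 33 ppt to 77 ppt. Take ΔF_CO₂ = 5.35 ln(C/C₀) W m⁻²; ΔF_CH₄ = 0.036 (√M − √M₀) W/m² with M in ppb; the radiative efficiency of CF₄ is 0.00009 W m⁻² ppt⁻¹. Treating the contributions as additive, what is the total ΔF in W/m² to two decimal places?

CO₂: 5.35 × ln(557/286) = 5.35 × ln(1.94755) = 5.35 × 0.66657 = 3.5661 W/m².
CH₄: 0.036 × (√3267 − √691) = 0.036 × (57.1577 − 26.2869) = 0.036 × 30.8708 = 1.1113 W/m².
CF₄: ΔF = 0.00009 × (77 − 33) = 0.00009 × 44 = 0.0040 W/m².
Total ΔF = 3.5661 + 1.1113 + 0.0040 = 4.6814 W/m².

ΔF = 4.68 W/m²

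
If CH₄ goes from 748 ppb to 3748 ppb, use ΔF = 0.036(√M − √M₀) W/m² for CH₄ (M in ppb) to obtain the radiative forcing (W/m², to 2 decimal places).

ΔF = 1.22 W/m²

CH₄: 0.036 × (√3748 − √748) = 0.036 × (61.2209 − 27.3496) = 0.036 × 33.8713 = 1.2194 W/m².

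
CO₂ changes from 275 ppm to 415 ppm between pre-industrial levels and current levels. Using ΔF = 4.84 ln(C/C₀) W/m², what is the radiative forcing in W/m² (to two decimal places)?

CO₂: 4.84 × ln(415/275) = 4.84 × ln(1.50909) = 4.84 × 0.41151 = 1.9917 W/m².

ΔF = 1.99 W/m²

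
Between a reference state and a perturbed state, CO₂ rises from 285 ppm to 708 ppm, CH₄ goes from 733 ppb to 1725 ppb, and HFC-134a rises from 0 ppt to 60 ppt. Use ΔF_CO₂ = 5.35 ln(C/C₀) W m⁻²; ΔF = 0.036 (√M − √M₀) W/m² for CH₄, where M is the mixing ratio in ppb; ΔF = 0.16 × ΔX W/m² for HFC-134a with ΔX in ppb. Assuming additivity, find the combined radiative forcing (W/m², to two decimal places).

ΔF = 5.40 W/m²

CO₂: 5.35 × ln(708/285) = 5.35 × ln(2.48421) = 5.35 × 0.90995 = 4.8682 W/m².
CH₄: 0.036 × (√1725 − √733) = 0.036 × (41.5331 − 27.0740) = 0.036 × 14.4591 = 0.5205 W/m².
HFC-134a: Δ = 60 − 0 = 60 ppt = 0.060 ppb; ΔF = 0.16 × 0.060 = 0.0096 W/m².
Total ΔF = 4.8682 + 0.5205 + 0.0096 = 5.3983 W/m².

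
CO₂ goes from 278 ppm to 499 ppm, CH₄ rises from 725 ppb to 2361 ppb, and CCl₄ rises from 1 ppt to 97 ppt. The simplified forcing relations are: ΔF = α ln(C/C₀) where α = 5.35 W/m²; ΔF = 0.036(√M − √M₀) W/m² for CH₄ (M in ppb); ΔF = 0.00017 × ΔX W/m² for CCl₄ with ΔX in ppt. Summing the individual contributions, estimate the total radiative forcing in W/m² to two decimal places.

CO₂: 5.35 × ln(499/278) = 5.35 × ln(1.79496) = 5.35 × 0.58498 = 3.1296 W/m².
CH₄: 0.036 × (√2361 − √725) = 0.036 × (48.5901 − 26.9258) = 0.036 × 21.6643 = 0.7799 W/m².
CCl₄: ΔF = 0.00017 × (97 − 1) = 0.00017 × 96 = 0.0163 W/m².
Total ΔF = 3.1296 + 0.7799 + 0.0163 = 3.9258 W/m².

ΔF = 3.93 W/m²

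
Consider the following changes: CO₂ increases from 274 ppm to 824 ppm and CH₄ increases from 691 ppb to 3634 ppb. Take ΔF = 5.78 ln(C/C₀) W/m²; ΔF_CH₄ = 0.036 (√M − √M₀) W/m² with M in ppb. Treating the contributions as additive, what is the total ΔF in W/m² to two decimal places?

CO₂: 5.78 × ln(824/274) = 5.78 × ln(3.00730) = 5.78 × 1.10104 = 6.3640 W/m².
CH₄: 0.036 × (√3634 − √691) = 0.036 × (60.2827 − 26.2869) = 0.036 × 33.9958 = 1.2238 W/m².
Total ΔF = 6.3640 + 1.2238 = 7.5878 W/m².

ΔF = 7.59 W/m²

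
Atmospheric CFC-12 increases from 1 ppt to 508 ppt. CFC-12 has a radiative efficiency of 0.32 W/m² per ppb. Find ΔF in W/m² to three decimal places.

ΔF = 0.162 W/m²

CFC-12: Δ = 508 − 1 = 507 ppt = 0.507 ppb; ΔF = 0.32 × 0.507 = 0.1622 W/m².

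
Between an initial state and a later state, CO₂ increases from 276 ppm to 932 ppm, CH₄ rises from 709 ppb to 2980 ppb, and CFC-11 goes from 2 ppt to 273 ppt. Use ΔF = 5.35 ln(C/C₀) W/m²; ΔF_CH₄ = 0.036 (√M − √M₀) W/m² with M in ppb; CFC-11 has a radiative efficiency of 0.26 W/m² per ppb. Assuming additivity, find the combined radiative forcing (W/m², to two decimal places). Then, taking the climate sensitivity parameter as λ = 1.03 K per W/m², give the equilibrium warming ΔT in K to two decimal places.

CO₂: 5.35 × ln(932/276) = 5.35 × ln(3.37681) = 5.35 × 1.21693 = 6.5106 W/m².
CH₄: 0.036 × (√2980 − √709) = 0.036 × (54.5894 − 26.6271) = 0.036 × 27.9623 = 1.0066 W/m².
CFC-11: Δ = 273 − 2 = 271 ppt = 0.271 ppb; ΔF = 0.26 × 0.271 = 0.0705 W/m².
Total ΔF = 6.5106 + 1.0066 + 0.0705 = 7.5877 W/m².
ΔT = λ ΔF = 1.03 × 7.59 = 7.8177 K.

ΔF = 7.59 W/m²; ΔT = 7.82 K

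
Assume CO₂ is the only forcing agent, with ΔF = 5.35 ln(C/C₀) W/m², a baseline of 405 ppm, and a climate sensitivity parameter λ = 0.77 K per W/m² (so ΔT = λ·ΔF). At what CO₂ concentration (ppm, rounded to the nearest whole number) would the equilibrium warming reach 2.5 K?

Required forcing: ΔF = ΔT/λ = 2.5/0.77 = 3.2468 W/m².
Then ln(C/405) = ΔF/5.35 = 3.2468/5.35 = 0.60688.
So C = 405 × e^0.60688 = 405 × 1.83470 = 743.05 ppm.

C ≈ 743 ppm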